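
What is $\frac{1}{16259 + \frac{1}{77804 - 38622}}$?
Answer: $\frac{39182}{637060139} \approx 6.1504 \cdot 10^{-5}$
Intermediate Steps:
$\frac{1}{16259 + \frac{1}{77804 - 38622}} = \frac{1}{16259 + \frac{1}{39182}} = \frac{1}{\frac{637060139}{39182}} = \frac{39182}{637060139}$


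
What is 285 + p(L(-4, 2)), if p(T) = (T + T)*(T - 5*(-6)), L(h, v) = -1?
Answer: 227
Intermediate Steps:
p(T) = 2*T*(30 + T) (p(T) = (2*T)*(T + 30) = (2*T)*(30 + T) = 2*T*(30 + T))
285 + p(L(-4, 2)) = 285 + 2*(-1)*(30 - 1) = 285 + 2*(-1)*29 = 285 - 58 = 227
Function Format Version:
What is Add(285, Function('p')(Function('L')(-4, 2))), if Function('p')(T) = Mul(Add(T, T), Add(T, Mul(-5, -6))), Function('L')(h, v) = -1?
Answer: 227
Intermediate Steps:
Function('p')(T) = Mul(2, T, Add(30, T)) (Function('p')(T) = Mul(Mul(2, T), Add(T, 30)) = Mul(Mul(2, T), Add(30, T)) = Mul(2, T, Add(30, T)))
Add(285, Function('p')(Function('L')(-4, 2))) = Add(285, Mul(2, -1, Add(30, -1))) = Add(285, Mul(2, -1, 29)) = Add(285, -58) = 227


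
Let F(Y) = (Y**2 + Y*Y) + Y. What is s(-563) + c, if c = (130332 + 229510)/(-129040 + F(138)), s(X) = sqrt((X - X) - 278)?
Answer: -179921/45407 + I*sqrt(278) ≈ -3.9624 + 16.673*I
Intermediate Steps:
s(X) = I*sqrt(278) (s(X) = sqrt(0 - 278) = sqrt(-278) = I*sqrt(278))
F(Y) = Y + 2*Y**2 (F(Y) = (Y**2 + Y**2) + Y = 2*Y**2 + Y = Y + 2*Y**2)
c = -179921/45407 (c = (130332 + 229510)/(-129040 + 138*(1 + 2*138)) = 359842/(-129040 + 138*(1 + 276)) = 359842/(-129040 + 138*277) = 359842/(-129040 + 38226) = 359842/(-90814) = 359842*(-1/90814) = -179921/45407 ≈ -3.9624)
s(-563) + c = I*sqrt(278) - 179921/45407 = -179921/45407 + I*sqrt(278)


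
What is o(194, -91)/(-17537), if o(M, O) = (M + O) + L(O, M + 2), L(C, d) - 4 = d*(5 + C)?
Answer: 16749/17537 ≈ 0.95507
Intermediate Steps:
L(C, d) = 4 + d*(5 + C)
o(M, O) = 14 + O + 6*M + O*(2 + M) (o(M, O) = (M + O) + (4 + 5*(M + 2) + O*(M + 2)) = (M + O) + (4 + 5*(2 + M) + O*(2 + M)) = (M + O) + (4 + (10 + 5*M) + O*(2 + M)) = (M + O) + (14 + 5*M + O*(2 + M)) = 14 + O + 6*M + O*(2 + M))
o(194, -91)/(-17537) = (14 - 91 + 6*194 - 91*(2 + 194))/(-17537) = (14 - 91 + 1164 - 91*196)*(-1/17537) = (14 - 91 + 1164 - 17836)*(-1/17537) = -16749*(-1/17537) = 16749/17537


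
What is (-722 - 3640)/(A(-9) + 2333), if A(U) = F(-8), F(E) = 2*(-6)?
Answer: -4362/2321 ≈ -1.8794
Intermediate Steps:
F(E) = -12
A(U) = -12
(-722 - 3640)/(A(-9) + 2333) = (-722 - 3640)/(-12 + 2333) = -4362/2321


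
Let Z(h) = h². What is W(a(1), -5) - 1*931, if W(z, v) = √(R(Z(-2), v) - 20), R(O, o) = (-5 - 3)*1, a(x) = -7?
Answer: -931 + 2*I*√7 ≈ -931.0 + 5.2915*I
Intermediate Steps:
R(O, o) = -8 (R(O, o) = -8*1 = -8)
W(z, v) = 2*I*√7 (W(z, v) = √(-8 - 20) = √(-28) = 2*I*√7)
W(a(1), -5) - 1*931 = 2*I*√7 - 1*931 = 2*I*√7 - 931 = -931 + 2*I*√7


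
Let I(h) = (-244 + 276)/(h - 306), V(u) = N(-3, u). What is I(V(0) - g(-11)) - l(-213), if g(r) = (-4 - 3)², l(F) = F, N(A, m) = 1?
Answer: 37685/177 ≈ 212.91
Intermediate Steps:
V(u) = 1
g(r) = 49 (g(r) = (-7)² = 49)
I(h) = 32/(-306 + h)
I(V(0) - g(-11)) - l(-213) = 32/(-306 + (1 - 1*49)) - 1*(-213) = 32/(-306 + (1 - 49)) + 213 = 32/(-306 - 48) + 213 = 32/(-354) + 213 = 32*(-1/354) + 213 = -16/177 + 213 = 37685/177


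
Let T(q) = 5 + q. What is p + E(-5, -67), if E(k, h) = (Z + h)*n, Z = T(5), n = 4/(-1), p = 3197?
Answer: 3425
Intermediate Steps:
n = -4 (n = 4*(-1) = -4)
Z = 10 (Z = 5 + 5 = 10)
E(k, h) = -40 - 4*h (E(k, h) = (10 + h)*(-4) = -40 - 4*h)
p + E(-5, -67) = 3197 + (-40 - 4*(-67)) = 3197 + (-40 + 268) = 3197 + 228 = 3425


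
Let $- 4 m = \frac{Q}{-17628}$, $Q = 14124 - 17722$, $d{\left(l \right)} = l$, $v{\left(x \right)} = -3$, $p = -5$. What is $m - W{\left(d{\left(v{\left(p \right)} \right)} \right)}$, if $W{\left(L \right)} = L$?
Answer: $\frac{103969}{35256} \approx 2.949$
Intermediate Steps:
$Q = -3598$ ($Q = 14124 - 17722 = -3598$)
$m = - \frac{1799}{35256}$ ($m = - \frac{\left(-3598\right) \frac{1}{-17628}}{4} = - \frac{\left(-3598\right) \left(- \frac{1}{17628}\right)}{4} = \left(- \frac{1}{4}\right) \frac{1799}{8814} = - \frac{1799}{35256} \approx -0.051027$)
$m - W{\left(d{\left(v{\left(p \right)} \right)} \right)} = - \frac{1799}{35256} - -3 = - \frac{1799}{35256} + 3 = \frac{103969}{35256}$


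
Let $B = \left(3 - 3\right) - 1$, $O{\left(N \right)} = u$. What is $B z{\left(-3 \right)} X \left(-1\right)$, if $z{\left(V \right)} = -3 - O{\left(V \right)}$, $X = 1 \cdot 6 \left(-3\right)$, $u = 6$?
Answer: $162$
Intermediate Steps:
$O{\left(N \right)} = 6$
$B = -1$ ($B = 0 - 1 = -1$)
$X = -18$ ($X = 6 \left(-3\right) = -18$)
$z{\left(V \right)} = -9$ ($z{\left(V \right)} = -3 - 6 = -9$)
$B z{\left(-3 \right)} X \left(-1\right) = \left(-1\right) \left(-9\right) \left(\left(-18\right) \left(-1\right)\right) = 9 \cdot 18 = 162$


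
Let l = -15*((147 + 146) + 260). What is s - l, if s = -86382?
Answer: -78087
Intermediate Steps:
l = -8295 (l = -15*(293 + 260) = -15*553 = -8295)
s - l = -86382 - 1*(-8295) = -86382 + 8295 = -78087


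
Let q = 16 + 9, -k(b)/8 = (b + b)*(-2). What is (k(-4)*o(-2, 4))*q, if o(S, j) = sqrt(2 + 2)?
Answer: -6400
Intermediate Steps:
o(S, j) = 2 (o(S, j) = sqrt(4) = 2)
k(b) = 32*b (k(b) = -8*(b + b)*(-2) = -8*2*b*(-2) = -(-32)*b = 32*b)
q = 25
(k(-4)*o(-2, 4))*q = ((32*(-4))*2)*25 = -128*2*25 = -256*25 = -6400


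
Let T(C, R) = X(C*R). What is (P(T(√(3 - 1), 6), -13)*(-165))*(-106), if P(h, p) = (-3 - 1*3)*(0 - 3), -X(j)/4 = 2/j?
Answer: 314820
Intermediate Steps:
X(j) = -8/j
T(C, R) = -8/(C*R) (T(C, R) = -8*1/(C*R) = -8/(C*R))
P(h, p) = 18 (P(h, p) = (-3 - 3)*(-3) = -6*(-3) = 18)
(P(T(√(3 - 1), 6), -13)*(-165))*(-106) = (18*(-165))*(-106) = -2970*(-106) = 314820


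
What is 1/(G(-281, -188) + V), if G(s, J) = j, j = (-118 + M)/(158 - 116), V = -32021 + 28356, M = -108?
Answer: -21/77078 ≈ -0.00027245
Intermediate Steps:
V = -3665
j = -113/21 (j = (-118 - 108)/(158 - 116) = -226/42 = -226*1/42 = -113/21 ≈ -5.3810)
G(s, J) = -113/21
1/(G(-281, -188) + V) = 1/(-113/21 - 3665) = 1/(-77078/21) = -21/77078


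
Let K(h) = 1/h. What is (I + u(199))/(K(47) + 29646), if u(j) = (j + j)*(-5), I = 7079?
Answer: 239183/1393363 ≈ 0.17166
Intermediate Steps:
u(j) = -10*j (u(j) = (2*j)*(-5) = -10*j)
(I + u(199))/(K(47) + 29646) = (7079 - 10*199)/(1/47 + 29646) = (7079 - 1990)/(1/47 + 29646) = 5089/(1393363/47) = 5089*(47/1393363) = 239183/1393363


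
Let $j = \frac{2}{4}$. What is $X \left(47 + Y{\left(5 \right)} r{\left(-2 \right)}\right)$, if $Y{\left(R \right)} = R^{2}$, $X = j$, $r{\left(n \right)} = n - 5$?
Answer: $-64$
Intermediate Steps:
$r{\left(n \right)} = -5 + n$
$j = \frac{1}{2}$ ($j = 2 \cdot \frac{1}{4} = \frac{1}{2} \approx 0.5$)
$X = \frac{1}{2} \approx 0.5$
$X \left(47 + Y{\left(5 \right)} r{\left(-2 \right)}\right) = \frac{47 + 5^{2} \left(-5 - 2\right)}{2} = \frac{47 + 25 \left(-7\right)}{2} = \frac{47 - 175}{2} = \frac{1}{2} \left(-128\right) = -64$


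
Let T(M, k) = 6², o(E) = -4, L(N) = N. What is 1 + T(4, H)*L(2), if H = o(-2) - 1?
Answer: 73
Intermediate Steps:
H = -5 (H = -4 - 1 = -5)
T(M, k) = 36
1 + T(4, H)*L(2) = 1 + 36*2 = 1 + 72 = 73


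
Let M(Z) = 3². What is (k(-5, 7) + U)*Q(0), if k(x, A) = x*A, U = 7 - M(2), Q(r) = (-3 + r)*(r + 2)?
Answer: 222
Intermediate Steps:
M(Z) = 9
Q(r) = (-3 + r)*(2 + r)
U = -2 (U = 7 - 1*9 = 7 - 9 = -2)
k(x, A) = A*x
(k(-5, 7) + U)*Q(0) = (7*(-5) - 2)*(-6 + 0² - 1*0) = (-35 - 2)*(-6 + 0 + 0) = -37*(-6) = 222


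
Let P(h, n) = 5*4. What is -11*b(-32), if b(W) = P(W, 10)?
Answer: -220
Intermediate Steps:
P(h, n) = 20
b(W) = 20
-11*b(-32) = -11*20 = -220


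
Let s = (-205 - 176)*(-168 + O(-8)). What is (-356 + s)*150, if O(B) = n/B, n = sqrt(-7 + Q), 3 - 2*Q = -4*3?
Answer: 9547800 + 28575*sqrt(2)/8 ≈ 9.5528e+6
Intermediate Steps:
Q = 15/2 (Q = 3/2 - (-2)*3 = 3/2 - 1/2*(-12) = 3/2 + 6 = 15/2 ≈ 7.5000)
n = sqrt(2)/2 (n = sqrt(-7 + 15/2) = sqrt(1/2) = sqrt(2)/2 ≈ 0.70711)
O(B) = sqrt(2)/(2*B) (O(B) = (sqrt(2)/2)/B = sqrt(2)/(2*B))
s = 64008 + 381*sqrt(2)/16 (s = (-205 - 176)*(-168 + (1/2)*sqrt(2)/(-8)) = -381*(-168 + (1/2)*sqrt(2)*(-1/8)) = -381*(-168 - sqrt(2)/16) = 64008 + 381*sqrt(2)/16 ≈ 64042.)
(-356 + s)*150 = (-356 + (64008 + 381*sqrt(2)/16))*150 = (63652 + 381*sqrt(2)/16)*150 = 9547800 + 28575*sqrt(2)/8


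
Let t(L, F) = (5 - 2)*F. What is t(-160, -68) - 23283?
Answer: -23487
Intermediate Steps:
t(L, F) = 3*F
t(-160, -68) - 23283 = 3*(-68) - 23283 = -204 - 23283 = -23487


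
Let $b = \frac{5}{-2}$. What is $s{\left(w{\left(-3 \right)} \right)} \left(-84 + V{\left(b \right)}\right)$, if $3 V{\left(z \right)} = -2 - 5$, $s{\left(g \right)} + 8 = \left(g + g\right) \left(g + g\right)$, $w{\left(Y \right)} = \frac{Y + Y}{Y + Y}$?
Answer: $\frac{1036}{3} \approx 345.33$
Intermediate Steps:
$w{\left(Y \right)} = 1$ ($w{\left(Y \right)} = \frac{2 Y}{2 Y} = 2 Y \frac{1}{2 Y} = 1$)
$s{\left(g \right)} = -8 + 4 g^{2}$ ($s{\left(g \right)} = -8 + \left(g + g\right) \left(g + g\right) = -8 + 2 g 2 g = -8 + 4 g^{2}$)
$b = - \frac{5}{2}$ ($b = 5 \left(- \frac{1}{2}\right) = - \frac{5}{2} \approx -2.5$)
$V{\left(z \right)} = - \frac{7}{3}$ ($V{\left(z \right)} = \frac{-2 - 5}{3} = \frac{1}{3} \left(-7\right) = - \frac{7}{3}$)
$s{\left(w{\left(-3 \right)} \right)} \left(-84 + V{\left(b \right)}\right) = \left(-8 + 4 \cdot 1^{2}\right) \left(-84 - \frac{7}{3}\right) = \left(-8 + 4 \cdot 1\right) \left(- \frac{259}{3}\right) = \left(-8 + 4\right) \left(- \frac{259}{3}\right) = \left(-4\right) \left(- \frac{259}{3}\right) = \frac{1036}{3}$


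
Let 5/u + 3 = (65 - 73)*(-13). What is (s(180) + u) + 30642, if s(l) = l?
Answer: 3113027/101 ≈ 30822.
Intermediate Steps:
u = 5/101 (u = 5/(-3 + (65 - 73)*(-13)) = 5/(-3 - 8*(-13)) = 5/(-3 + 104) = 5/101 ≈ 0.049505)
(s(180) + u) + 30642 = (180 + 5/101) + 30642 = 18185/101 + 30642 = 3113027/101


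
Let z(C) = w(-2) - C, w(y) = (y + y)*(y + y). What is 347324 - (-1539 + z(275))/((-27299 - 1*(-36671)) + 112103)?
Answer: 42191184698/121475 ≈ 3.4732e+5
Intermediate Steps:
w(y) = 4*y² (w(y) = (2*y)*(2*y) = 4*y²)
z(C) = 16 - C (z(C) = 4*(-2)² - C = 4*4 - C = 16 - C)
347324 - (-1539 + z(275))/((-27299 - 1*(-36671)) + 112103) = 347324 - (-1539 + (16 - 1*275))/((-27299 - 1*(-36671)) + 112103) = 347324 - (-1539 + (16 - 275))/((-27299 + 36671) + 112103) = 347324 - (-1539 - 259)/(9372 + 112103) = 347324 - (-1798)/121475 = 347324 - 1*(-1798/121475) = 347324 + 1798/121475 = 42191184698/121475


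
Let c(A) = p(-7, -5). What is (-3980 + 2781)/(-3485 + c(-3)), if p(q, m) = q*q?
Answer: 1199/3436 ≈ 0.34895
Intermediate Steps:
p(q, m) = q²
c(A) = 49 (c(A) = (-7)² = 49)
(-3980 + 2781)/(-3485 + c(-3)) = (-3980 + 2781)/(-3485 + 49) = -1199/(-3436) = -1199*(-1/3436) = 1199/3436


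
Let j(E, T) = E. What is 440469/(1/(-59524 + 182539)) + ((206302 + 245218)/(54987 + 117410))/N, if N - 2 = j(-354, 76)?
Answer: 6044312183897455/111551 ≈ 5.4184e+10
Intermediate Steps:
N = -352 (N = 2 - 354 = -352)
440469/(1/(-59524 + 182539)) + ((206302 + 245218)/(54987 + 117410))/N = 440469/(1/(-59524 + 182539)) + ((206302 + 245218)/(54987 + 117410))/(-352) = 440469/(1/123015) + (451520/172397)*(-1/352) = 440469/(1/123015) + (451520*(1/172397))*(-1/352) = 440469*123015 + (26560/10141)*(-1/352) = 54184294035 - 830/111551 = 6044312183897455/111551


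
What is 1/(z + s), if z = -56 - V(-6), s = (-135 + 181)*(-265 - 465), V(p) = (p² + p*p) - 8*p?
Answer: -1/33756 ≈ -2.9624e-5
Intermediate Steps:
V(p) = -8*p + 2*p² (V(p) = (p² + p²) - 8*p = 2*p² - 8*p = -8*p + 2*p²)
s = -33580 (s = 46*(-730) = -33580)
z = -176 (z = -56 - 2*(-6)*(-4 - 6) = -56 - 2*(-6)*(-10) = -56 - 1*120 = -56 - 120 = -176)
1/(z + s) = 1/(-176 - 33580) = 1/(-33756) = -1/33756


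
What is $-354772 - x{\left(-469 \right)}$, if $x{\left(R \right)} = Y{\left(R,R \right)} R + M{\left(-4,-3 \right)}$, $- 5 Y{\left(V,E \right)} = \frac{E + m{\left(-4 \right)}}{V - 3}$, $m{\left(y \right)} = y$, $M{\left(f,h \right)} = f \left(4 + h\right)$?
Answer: $- \frac{837474317}{2360} \approx -3.5486 \cdot 10^{5}$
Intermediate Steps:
$Y{\left(V,E \right)} = - \frac{-4 + E}{5 \left(-3 + V\right)}$ ($Y{\left(V,E \right)} = - \frac{\left(E - 4\right) \frac{1}{V - 3}}{5} = - \frac{\left(-4 + E\right) \frac{1}{-3 + V}}{5} = - \frac{\frac{1}{-3 + V} \left(-4 + E\right)}{5} = - \frac{-4 + E}{5 \left(-3 + V\right)}$)
$x{\left(R \right)} = -4 + \frac{R \left(4 - R\right)}{5 \left(-3 + R\right)}$ ($x{\left(R \right)} = \frac{4 - R}{5 \left(-3 + R\right)} R - 4 \left(4 - 3\right) = \frac{R \left(4 - R\right)}{5 \left(-3 + R\right)} - 4 = -4 + \frac{R \left(4 - R\right)}{5 \left(-3 + R\right)}$)
$-354772 - x{\left(-469 \right)} = -354772 - \frac{60 - \left(-469\right)^{2} - -7504}{5 \left(-3 - 469\right)} = -354772 - \frac{60 - 219961 + 7504}{5 \left(-472\right)} = -354772 - \frac{1}{5} \left(- \frac{1}{472}\right) \left(60 - 219961 + 7504\right) = -354772 - \frac{1}{5} \left(- \frac{1}{472}\right) \left(-212397\right) = -354772 - \frac{212397}{2360} = - \frac{837474317}{2360}$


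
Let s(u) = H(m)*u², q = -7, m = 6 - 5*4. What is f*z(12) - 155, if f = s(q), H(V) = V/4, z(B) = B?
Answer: -2213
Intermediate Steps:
m = -14 (m = 6 - 20 = -14)
H(V) = V/4 (H(V) = V*(¼) = V/4)
s(u) = -7*u²/2 (s(u) = ((¼)*(-14))*u² = -7*u²/2)
f = -343/2 (f = -7/2*(-7)² = -7/2*49 = -343/2 ≈ -171.50)
f*z(12) - 155 = -343/2*12 - 155 = -2058 - 155 = -2213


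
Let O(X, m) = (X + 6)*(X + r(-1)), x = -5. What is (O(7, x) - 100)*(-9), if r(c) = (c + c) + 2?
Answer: 81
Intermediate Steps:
r(c) = 2 + 2*c (r(c) = 2*c + 2 = 2 + 2*c)
O(X, m) = X*(6 + X) (O(X, m) = (X + 6)*(X + (2 + 2*(-1))) = (6 + X)*(X + (2 - 2)) = (6 + X)*(X + 0) = (6 + X)*X = X*(6 + X))
(O(7, x) - 100)*(-9) = (7*(6 + 7) - 100)*(-9) = (7*13 - 100)*(-9) = (91 - 100)*(-9) = -9*(-9) = 81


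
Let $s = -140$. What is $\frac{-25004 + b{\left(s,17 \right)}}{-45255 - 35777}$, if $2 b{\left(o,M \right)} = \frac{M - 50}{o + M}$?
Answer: $\frac{2050317}{6644624} \approx 0.30857$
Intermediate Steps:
$b{\left(o,M \right)} = \frac{-50 + M}{2 \left(M + o\right)}$ ($b{\left(o,M \right)} = \frac{\left(M - 50\right) \frac{1}{o + M}}{2} = \frac{\left(-50 + M\right) \frac{1}{M + o}}{2} = \frac{\frac{1}{M + o} \left(-50 + M\right)}{2} = \frac{-50 + M}{2 \left(M + o\right)}$)
$\frac{-25004 + b{\left(s,17 \right)}}{-45255 - 35777} = \frac{-25004 + \frac{-25 + \frac{1}{2} \cdot 17}{17 - 140}}{-45255 - 35777} = \frac{-25004 + \frac{-25 + \frac{17}{2}}{-123}}{-81032} = \left(-25004 - - \frac{11}{82}\right) \left(- \frac{1}{81032}\right) = \left(-25004 + \frac{11}{82}\right) \left(- \frac{1}{81032}\right) = \left(- \frac{2050317}{82}\right) \left(- \frac{1}{81032}\right) = \frac{2050317}{6644624}$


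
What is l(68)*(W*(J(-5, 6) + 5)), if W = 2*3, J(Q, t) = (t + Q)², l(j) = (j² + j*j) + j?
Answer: 335376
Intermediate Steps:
l(j) = j + 2*j² (l(j) = (j² + j²) + j = 2*j² + j = j + 2*j²)
J(Q, t) = (Q + t)²
W = 6
l(68)*(W*(J(-5, 6) + 5)) = (68*(1 + 2*68))*(6*((-5 + 6)² + 5)) = (68*(1 + 136))*(6*(1² + 5)) = (68*137)*(6*(1 + 5)) = 9316*(6*6) = 9316*36 = 335376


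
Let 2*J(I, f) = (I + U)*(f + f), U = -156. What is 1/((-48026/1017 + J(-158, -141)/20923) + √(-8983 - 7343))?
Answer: -10211870854532970/4156693606327323203 - 1358348072020443*I*√1814/8313387212654646406 ≈ -0.0024567 - 0.0069591*I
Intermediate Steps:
J(I, f) = f*(-156 + I) (J(I, f) = ((I - 156)*(f + f))/2 = ((-156 + I)*(2*f))/2 = (2*f*(-156 + I))/2 = f*(-156 + I))
1/((-48026/1017 + J(-158, -141)/20923) + √(-8983 - 7343)) = 1/((-48026/1017 - 141*(-156 - 158)/20923) + √(-8983 - 7343)) = 1/((-48026*1/1017 - 141*(-314)*(1/20923)) + √(-16326)) = 1/((-48026/1017 + 44274*(1/20923)) + 3*I*√1814) = 1/((-48026/1017 + 44274/20923) + 3*I*√1814) = 1/(-959821340/21278691 + 3*I*√1814)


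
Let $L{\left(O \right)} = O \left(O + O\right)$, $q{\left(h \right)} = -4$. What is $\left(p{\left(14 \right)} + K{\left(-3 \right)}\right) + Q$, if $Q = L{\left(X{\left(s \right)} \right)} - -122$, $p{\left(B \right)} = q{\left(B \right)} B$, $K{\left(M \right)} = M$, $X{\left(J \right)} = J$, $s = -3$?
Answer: $81$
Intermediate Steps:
$L{\left(O \right)} = 2 O^{2}$ ($L{\left(O \right)} = O 2 O = 2 O^{2}$)
$p{\left(B \right)} = - 4 B$
$Q = 140$ ($Q = 2 \left(-3\right)^{2} - -122 = 2 \cdot 9 + 122 = 18 + 122 = 140$)
$\left(p{\left(14 \right)} + K{\left(-3 \right)}\right) + Q = \left(\left(-4\right) 14 - 3\right) + 140 = \left(-56 - 3\right) + 140 = -59 + 140 = 81$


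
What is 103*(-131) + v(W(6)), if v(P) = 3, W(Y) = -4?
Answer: -13490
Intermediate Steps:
103*(-131) + v(W(6)) = 103*(-131) + 3 = -13493 + 3 = -13490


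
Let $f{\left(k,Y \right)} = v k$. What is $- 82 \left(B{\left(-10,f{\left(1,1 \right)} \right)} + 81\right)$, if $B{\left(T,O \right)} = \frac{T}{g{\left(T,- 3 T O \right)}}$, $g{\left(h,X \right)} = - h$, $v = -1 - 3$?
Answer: $-6560$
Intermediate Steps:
$v = -4$
$f{\left(k,Y \right)} = - 4 k$
$B{\left(T,O \right)} = -1$ ($B{\left(T,O \right)} = \frac{T}{\left(-1\right) T} = T \left(- \frac{1}{T}\right) = -1$)
$- 82 \left(B{\left(-10,f{\left(1,1 \right)} \right)} + 81\right) = - 82 \left(-1 + 81\right) = \left(-82\right) 80 = -6560$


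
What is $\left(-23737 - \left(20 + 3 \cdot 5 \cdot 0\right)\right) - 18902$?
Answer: $-42659$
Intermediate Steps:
$\left(-23737 - \left(20 + 3 \cdot 5 \cdot 0\right)\right) - 18902 = \left(-23737 - 20\right) - 18902 = -23757 - 18902 = -42659$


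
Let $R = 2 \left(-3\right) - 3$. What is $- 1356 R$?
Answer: $12204$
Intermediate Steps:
$R = -9$ ($R = -6 - 3 = -9$)
$- 1356 R = \left(-1356\right) \left(-9\right) = 12204$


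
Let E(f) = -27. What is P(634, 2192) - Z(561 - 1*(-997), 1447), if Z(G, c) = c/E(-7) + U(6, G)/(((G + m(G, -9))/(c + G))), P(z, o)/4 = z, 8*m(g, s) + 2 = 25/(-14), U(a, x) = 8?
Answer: 12124183157/4709961 ≈ 2574.2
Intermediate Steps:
m(g, s) = -53/112 (m(g, s) = -¼ + (25/(-14))/8 = -¼ + (25*(-1/14))/8 = -¼ + (⅛)*(-25/14) = -¼ - 25/112 = -53/112)
P(z, o) = 4*z
Z(G, c) = -c/27 + 8*(G + c)/(-53/112 + G) (Z(G, c) = c/(-27) + 8/(((G - 53/112)/(c + G))) = c*(-1/27) + 8/(((-53/112 + G)/(G + c))) = -c/27 + 8/(((-53/112 + G)/(G + c))) = -c/27 + 8*((G + c)/(-53/112 + G)) = -c/27 + 8*(G + c)/(-53/112 + G))
P(634, 2192) - Z(561 - 1*(-997), 1447) = 4*634 - (24192*(561 - 1*(-997)) + 24245*1447 - 112*(561 - 1*(-997))*1447)/(27*(-53 + 112*(561 - 1*(-997)))) = 2536 - (24192*(561 + 997) + 35082515 - 112*(561 + 997)*1447)/(27*(-53 + 112*(561 + 997))) = 2536 - (24192*1558 + 35082515 - 112*1558*1447)/(27*(-53 + 112*1558)) = 2536 - (37691136 + 35082515 - 252495712)/(27*(-53 + 174496)) = 2536 - (-179722061)/(27*174443) = 2536 - 1*(-179722061/4709961) = 2536 + 179722061/4709961 = 12124183157/4709961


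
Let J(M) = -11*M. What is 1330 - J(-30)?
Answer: 1000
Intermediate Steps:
1330 - J(-30) = 1330 - (-11)*(-30) = 1330 - 1*330 = 1330 - 330 = 1000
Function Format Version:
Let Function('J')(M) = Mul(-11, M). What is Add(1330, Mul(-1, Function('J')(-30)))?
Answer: 1000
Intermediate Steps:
Add(1330, Mul(-1, Function('J')(-30))) = Add(1330, Mul(-1, Mul(-11, -30))) = Add(1330, Mul(-1, 330)) = Add(1330, -330) = 1000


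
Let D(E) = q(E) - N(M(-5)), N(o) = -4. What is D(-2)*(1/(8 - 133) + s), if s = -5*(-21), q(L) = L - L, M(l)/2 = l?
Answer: 52496/125 ≈ 419.97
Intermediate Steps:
M(l) = 2*l
q(L) = 0
s = 105
D(E) = 4 (D(E) = 0 - 1*(-4) = 0 + 4 = 4)
D(-2)*(1/(8 - 133) + s) = 4*(1/(8 - 133) + 105) = 4*(1/(-125) + 105) = 4*(-1/125 + 105) = 4*(13124/125) = 52496/125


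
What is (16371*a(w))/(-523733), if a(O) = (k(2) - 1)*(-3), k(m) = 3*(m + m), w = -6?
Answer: 540243/523733 ≈ 1.0315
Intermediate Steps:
k(m) = 6*m (k(m) = 3*(2*m) = 6*m)
a(O) = -33 (a(O) = (6*2 - 1)*(-3) = (12 - 1)*(-3) = 11*(-3) = -33)
(16371*a(w))/(-523733) = (16371*(-33))/(-523733) = -540243*(-1/523733) = 540243/523733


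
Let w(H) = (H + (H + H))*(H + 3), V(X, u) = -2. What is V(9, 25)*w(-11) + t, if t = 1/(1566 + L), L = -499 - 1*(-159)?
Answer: -647327/1226 ≈ -528.00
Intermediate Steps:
L = -340 (L = -499 + 159 = -340)
w(H) = 3*H*(3 + H) (w(H) = (H + 2*H)*(3 + H) = (3*H)*(3 + H) = 3*H*(3 + H))
t = 1/1226 (t = 1/(1566 - 340) = 1/1226 ≈ 0.00081566)
V(9, 25)*w(-11) + t = -6*(-11)*(3 - 11) + 1/1226 = -6*(-11)*(-8) + 1/1226 = -2*264 + 1/1226 = -528 + 1/1226 = -647327/1226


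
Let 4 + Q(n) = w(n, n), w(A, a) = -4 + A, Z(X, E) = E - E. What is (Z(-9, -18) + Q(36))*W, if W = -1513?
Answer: -42364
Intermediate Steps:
Z(X, E) = 0
Q(n) = -8 + n (Q(n) = -4 + (-4 + n) = -8 + n)
(Z(-9, -18) + Q(36))*W = (0 + (-8 + 36))*(-1513) = (0 + 28)*(-1513) = 28*(-1513) = -42364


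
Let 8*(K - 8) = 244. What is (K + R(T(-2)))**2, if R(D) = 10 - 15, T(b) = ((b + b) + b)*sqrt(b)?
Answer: 4489/4 ≈ 1122.3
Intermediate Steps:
T(b) = 3*b**(3/2) (T(b) = (2*b + b)*sqrt(b) = (3*b)*sqrt(b) = 3*b**(3/2))
K = 77/2 (K = 8 + (1/8)*244 = 8 + 61/2 = 77/2 ≈ 38.500)
R(D) = -5
(K + R(T(-2)))**2 = (77/2 - 5)**2 = (67/2)**2 = 4489/4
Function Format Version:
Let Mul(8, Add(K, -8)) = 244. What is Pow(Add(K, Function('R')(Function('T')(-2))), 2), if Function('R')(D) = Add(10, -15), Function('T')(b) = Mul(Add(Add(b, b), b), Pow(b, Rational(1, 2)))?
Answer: Rational(4489, 4) ≈ 1122.3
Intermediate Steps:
Function('T')(b) = Mul(3, Pow(b, Rational(3, 2))) (Function('T')(b) = Mul(Add(Mul(2, b), b), Pow(b, Rational(1, 2))) = Mul(Mul(3, b), Pow(b, Rational(1, 2))) = Mul(3, Pow(b, Rational(3, 2))))
K = Rational(77, 2) (K = Add(8, Mul(Rational(1, 8), 244)) = Add(8, Rational(61, 2)) = Rational(77, 2) ≈ 38.500)
Function('R')(D) = -5
Pow(Add(K, Function('R')(Function('T')(-2))), 2) = Pow(Add(Rational(77, 2), -5), 2) = Pow(Rational(67, 2), 2) = Rational(4489, 4)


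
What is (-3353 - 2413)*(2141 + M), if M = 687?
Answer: -16306248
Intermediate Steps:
(-3353 - 2413)*(2141 + M) = (-3353 - 2413)*(2141 + 687) = -5766*2828 = -16306248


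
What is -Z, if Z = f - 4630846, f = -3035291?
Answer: 7666137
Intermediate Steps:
Z = -7666137 (Z = -3035291 - 4630846 = -7666137)
-Z = -1*(-7666137) = 7666137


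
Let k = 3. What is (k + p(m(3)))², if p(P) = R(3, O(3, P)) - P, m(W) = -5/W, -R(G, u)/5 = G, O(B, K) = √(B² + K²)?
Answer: 961/9 ≈ 106.78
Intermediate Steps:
R(G, u) = -5*G
p(P) = -15 - P (p(P) = -5*3 - P = -15 - P)
(k + p(m(3)))² = (3 + (-15 - (-5)/3))² = (3 + (-15 - 1*(-5/3)))² = (3 + (-15 + 5/3))² = (3 - 40/3)² = (-31/3)² = 961/9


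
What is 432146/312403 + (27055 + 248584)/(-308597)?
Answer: 3634500665/7415894507 ≈ 0.49010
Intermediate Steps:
432146/312403 + (27055 + 248584)/(-308597) = 432146*(1/312403) + 275639*(-1/308597) = 33242/24031 - 275639/308597 = 3634500665/7415894507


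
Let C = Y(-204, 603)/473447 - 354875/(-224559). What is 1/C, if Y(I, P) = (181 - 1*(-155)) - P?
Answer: 106316784873/167954546872 ≈ 0.63301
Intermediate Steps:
Y(I, P) = 336 - P (Y(I, P) = (181 + 155) - P = 336 - P)
C = 167954546872/106316784873 (C = (336 - 1*603)/473447 - 354875/(-224559) = (336 - 603)*(1/473447) - 354875*(-1/224559) = -267*1/473447 + 354875/224559 = -267/473447 + 354875/224559 = 167954546872/106316784873 ≈ 1.5798)
1/C = 1/(167954546872/106316784873) = 106316784873/167954546872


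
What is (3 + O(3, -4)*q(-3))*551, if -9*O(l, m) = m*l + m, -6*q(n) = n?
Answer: 19285/9 ≈ 2142.8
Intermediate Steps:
q(n) = -n/6
O(l, m) = -m/9 - l*m/9 (O(l, m) = -(m*l + m)/9 = -(l*m + m)/9 = -(m + l*m)/9 = -m/9 - l*m/9)
(3 + O(3, -4)*q(-3))*551 = (3 + (-⅑*(-4)*(1 + 3))*(-⅙*(-3)))*551 = (3 - ⅑*(-4)*4*(½))*551 = (3 + (16/9)*(½))*551 = (3 + 8/9)*551 = (35/9)*551 = 19285/9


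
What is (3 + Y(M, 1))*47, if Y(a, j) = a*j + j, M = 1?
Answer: 235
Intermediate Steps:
Y(a, j) = j + a*j
(3 + Y(M, 1))*47 = (3 + 1*(1 + 1))*47 = (3 + 1*2)*47 = (3 + 2)*47 = 5*47 = 235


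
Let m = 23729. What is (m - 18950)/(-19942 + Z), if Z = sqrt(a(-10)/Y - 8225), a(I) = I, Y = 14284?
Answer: -680652726156/2840313328643 - 14337*I*sqrt(46615798290)/2840313328643 ≈ -0.23964 - 0.0010898*I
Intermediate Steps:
Z = 3*I*sqrt(46615798290)/7142 (Z = sqrt(-10/14284 - 8225) = sqrt(-10*1/14284 - 8225) = sqrt(-5/7142 - 8225) = sqrt(-58742955/7142) = 3*I*sqrt(46615798290)/7142 ≈ 90.692*I)
(m - 18950)/(-19942 + Z) = (23729 - 18950)/(-19942 + 3*I*sqrt(46615798290)/7142) = 4779/(-19942 + 3*I*sqrt(46615798290)/7142)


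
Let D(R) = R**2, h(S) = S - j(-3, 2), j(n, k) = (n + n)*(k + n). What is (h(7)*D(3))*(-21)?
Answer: -189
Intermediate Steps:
j(n, k) = 2*n*(k + n) (j(n, k) = (2*n)*(k + n) = 2*n*(k + n))
h(S) = -6 + S (h(S) = S - 2*(-3)*(2 - 3) = S - 2*(-3)*(-1) = S - 1*6 = S - 6 = -6 + S)
(h(7)*D(3))*(-21) = ((-6 + 7)*3**2)*(-21) = (1*9)*(-21) = 9*(-21) = -189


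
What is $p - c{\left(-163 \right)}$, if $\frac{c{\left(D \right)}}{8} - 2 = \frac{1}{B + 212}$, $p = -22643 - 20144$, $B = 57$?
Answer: $- \frac{11514015}{269} \approx -42803.0$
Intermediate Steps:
$p = -42787$
$c{\left(D \right)} = \frac{4312}{269}$ ($c{\left(D \right)} = 16 + \frac{8}{57 + 212} = 16 + \frac{8}{269} = \frac{4312}{269}$)
$p - c{\left(-163 \right)} = -42787 - \frac{4312}{269} = - \frac{11514015}{269}$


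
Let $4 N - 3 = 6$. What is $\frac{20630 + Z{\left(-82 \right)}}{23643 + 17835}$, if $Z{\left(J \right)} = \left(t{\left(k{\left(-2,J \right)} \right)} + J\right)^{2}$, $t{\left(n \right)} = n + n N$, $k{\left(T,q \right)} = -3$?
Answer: $\frac{154923}{221216} \approx 0.70033$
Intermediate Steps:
$N = \frac{9}{4}$ ($N = \frac{3}{4} + \frac{1}{4} \cdot 6 = \frac{3}{4} + \frac{3}{2} = \frac{9}{4} \approx 2.25$)
$t{\left(n \right)} = \frac{13 n}{4}$ ($t{\left(n \right)} = n + n \frac{9}{4} = n + \frac{9 n}{4} = \frac{13 n}{4}$)
$Z{\left(J \right)} = \left(- \frac{39}{4} + J\right)^{2}$ ($Z{\left(J \right)} = \left(\frac{13}{4} \left(-3\right) + J\right)^{2} = \left(- \frac{39}{4} + J\right)^{2}$)
$\frac{20630 + Z{\left(-82 \right)}}{23643 + 17835} = \frac{20630 + \frac{\left(-39 + 4 \left(-82\right)\right)^{2}}{16}}{23643 + 17835} = \frac{20630 + \frac{\left(-39 - 328\right)^{2}}{16}}{41478} = \left(20630 + \frac{\left(-367\right)^{2}}{16}\right) \frac{1}{41478} = \left(20630 + \frac{1}{16} \cdot 134689\right) \frac{1}{41478} = \left(20630 + \frac{134689}{16}\right) \frac{1}{41478} = \frac{464769}{16} \cdot \frac{1}{41478} = \frac{154923}{221216}$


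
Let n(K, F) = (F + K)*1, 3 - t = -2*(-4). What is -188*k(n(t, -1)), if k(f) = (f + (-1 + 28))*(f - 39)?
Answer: 177660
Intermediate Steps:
t = -5 (t = 3 - (-2)*(-4) = 3 - 1*8 = 3 - 8 = -5)
n(K, F) = F + K
k(f) = (-39 + f)*(27 + f) (k(f) = (f + 27)*(-39 + f) = (27 + f)*(-39 + f) = (-39 + f)*(27 + f))
-188*k(n(t, -1)) = -188*(-1053 + (-1 - 5)² - 12*(-1 - 5)) = -188*(-1053 + (-6)² - 12*(-6)) = -188*(-1053 + 36 + 72) = -188*(-945) = 177660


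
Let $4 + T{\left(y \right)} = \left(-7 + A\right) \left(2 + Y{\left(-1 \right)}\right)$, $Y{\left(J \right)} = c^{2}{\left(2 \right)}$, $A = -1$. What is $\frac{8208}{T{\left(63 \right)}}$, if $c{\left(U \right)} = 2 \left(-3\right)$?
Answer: $- \frac{2052}{77} \approx -26.649$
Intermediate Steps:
$c{\left(U \right)} = -6$
$Y{\left(J \right)} = 36$ ($Y{\left(J \right)} = \left(-6\right)^{2} = 36$)
$T{\left(y \right)} = -308$ ($T{\left(y \right)} = -4 + \left(-7 - 1\right) \left(2 + 36\right) = -4 - 304 = -308$)
$\frac{8208}{T{\left(63 \right)}} = \frac{8208}{-308} = 8208 \left(- \frac{1}{308}\right) = - \frac{2052}{77}$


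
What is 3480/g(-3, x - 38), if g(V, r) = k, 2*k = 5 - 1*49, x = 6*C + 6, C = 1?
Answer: -1740/11 ≈ -158.18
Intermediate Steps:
x = 12 (x = 6*1 + 6 = 6 + 6 = 12)
k = -22 (k = (5 - 1*49)/2 = (5 - 49)/2 = (½)*(-44) = -22)
g(V, r) = -22
3480/g(-3, x - 38) = 3480/(-22) = 3480*(-1/22) = -1740/11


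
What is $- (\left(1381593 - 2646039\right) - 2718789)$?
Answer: $3983235$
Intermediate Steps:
$- (\left(1381593 - 2646039\right) - 2718789) = - (-1264446 - 2718789) = \left(-1\right) \left(-3983235\right) = 3983235$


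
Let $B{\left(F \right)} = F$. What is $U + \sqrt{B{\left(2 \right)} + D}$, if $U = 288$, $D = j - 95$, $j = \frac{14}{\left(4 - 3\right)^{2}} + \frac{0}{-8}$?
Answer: $288 + i \sqrt{79} \approx 288.0 + 8.8882 i$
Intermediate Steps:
$j = 14$ ($j = \frac{14}{1^{2}} + 0 \left(- \frac{1}{8}\right) = \frac{14}{1} + 0 = 14 \cdot 1 + 0 = 14 + 0 = 14$)
$D = -81$ ($D = 14 - 95 = -81$)
$U + \sqrt{B{\left(2 \right)} + D} = 288 + \sqrt{2 - 81} = 288 + \sqrt{-79} = 288 + i \sqrt{79}$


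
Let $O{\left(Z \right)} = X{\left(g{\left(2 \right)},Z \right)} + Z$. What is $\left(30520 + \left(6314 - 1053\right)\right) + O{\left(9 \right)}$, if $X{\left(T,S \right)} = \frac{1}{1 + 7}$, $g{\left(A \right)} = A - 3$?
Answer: $\frac{286321}{8} \approx 35790.0$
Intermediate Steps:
$g{\left(A \right)} = -3 + A$
$X{\left(T,S \right)} = \frac{1}{8}$
$O{\left(Z \right)} = \frac{1}{8} + Z$
$\left(30520 + \left(6314 - 1053\right)\right) + O{\left(9 \right)} = \left(30520 + \left(6314 - 1053\right)\right) + \left(\frac{1}{8} + 9\right) = \left(30520 + \left(6314 - 1053\right)\right) + \frac{73}{8} = \left(30520 + 5261\right) + \frac{73}{8} = 35781 + \frac{73}{8} = \frac{286321}{8}$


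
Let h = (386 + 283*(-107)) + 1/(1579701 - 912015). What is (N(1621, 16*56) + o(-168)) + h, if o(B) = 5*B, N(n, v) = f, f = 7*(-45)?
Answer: -20731650299/667686 ≈ -31050.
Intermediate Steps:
f = -315
N(n, v) = -315
h = -19960472969/667686 (h = (386 - 30281) + 1/667686 = -29895 + 1/667686 = -19960472969/667686 ≈ -29895.)
(N(1621, 16*56) + o(-168)) + h = (-315 + 5*(-168)) - 19960472969/667686 = (-315 - 840) - 19960472969/667686 = -1155 - 19960472969/667686 = -20731650299/667686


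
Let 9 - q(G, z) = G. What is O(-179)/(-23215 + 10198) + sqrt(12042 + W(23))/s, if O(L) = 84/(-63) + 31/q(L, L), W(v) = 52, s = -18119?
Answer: 659/7341588 - sqrt(12094)/18119 ≈ -0.0059797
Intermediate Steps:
q(G, z) = 9 - G
O(L) = -4/3 + 31/(9 - L) (O(L) = 84/(-63) + 31/(9 - L) = 84*(-1/63) + 31/(9 - L) = -4/3 + 31/(9 - L))
O(-179)/(-23215 + 10198) + sqrt(12042 + W(23))/s = ((-57 - 4*(-179))/(3*(-9 - 179)))/(-23215 + 10198) + sqrt(12042 + 52)/(-18119) = ((1/3)*(-57 + 716)/(-188))/(-13017) + sqrt(12094)*(-1/18119) = ((1/3)*(-1/188)*659)*(-1/13017) - sqrt(12094)/18119 = -659/564*(-1/13017) - sqrt(12094)/18119 = 659/7341588 - sqrt(12094)/18119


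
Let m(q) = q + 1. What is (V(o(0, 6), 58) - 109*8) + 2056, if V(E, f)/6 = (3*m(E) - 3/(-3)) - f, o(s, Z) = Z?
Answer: 968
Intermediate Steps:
m(q) = 1 + q
V(E, f) = 24 - 6*f + 18*E (V(E, f) = 6*((3*(1 + E) - 3/(-3)) - f) = 6*(((3 + 3*E) - 3*(-1/3)) - f) = 6*(((3 + 3*E) + 1) - f) = 6*((4 + 3*E) - f) = 6*(4 - f + 3*E) = 24 - 6*f + 18*E)
(V(o(0, 6), 58) - 109*8) + 2056 = ((24 - 6*58 + 18*6) - 109*8) + 2056 = ((24 - 348 + 108) - 872) + 2056 = (-216 - 872) + 2056 = -1088 + 2056 = 968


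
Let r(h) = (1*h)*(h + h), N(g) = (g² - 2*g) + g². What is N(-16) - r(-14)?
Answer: 152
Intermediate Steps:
N(g) = -2*g + 2*g²
r(h) = 2*h² (r(h) = h*(2*h) = 2*h²)
N(-16) - r(-14) = 2*(-16)*(-1 - 16) - 2*(-14)² = 2*(-16)*(-17) - 2*196 = 544 - 1*392 = 544 - 392 = 152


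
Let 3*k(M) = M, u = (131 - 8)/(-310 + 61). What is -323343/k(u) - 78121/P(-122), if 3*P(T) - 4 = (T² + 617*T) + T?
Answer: 4871654331639/2480828 ≈ 1.9637e+6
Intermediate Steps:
P(T) = 4/3 + 206*T + T²/3 (P(T) = 4/3 + ((T² + 617*T) + T)/3 = 4/3 + (T² + 618*T)/3 = 4/3 + (206*T + T²/3) = 4/3 + 206*T + T²/3)
u = -41/83 (u = 123/(-249) = 123*(-1/249) = -41/83 ≈ -0.49398)
k(M) = M/3
-323343/k(u) - 78121/P(-122) = -323343/((⅓)*(-41/83)) - 78121/(4/3 + 206*(-122) + (⅓)*(-122)²) = -323343/(-41/249) - 78121/(4/3 - 25132 + (⅓)*14884) = -323343*(-249/41) - 78121/(4/3 - 25132 + 14884/3) = 80512407/41 - 78121/(-60508/3) = 80512407/41 - 78121*(-3/60508) = 80512407/41 + 234363/60508 = 4871654331639/2480828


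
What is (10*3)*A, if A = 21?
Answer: 630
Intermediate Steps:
(10*3)*A = (10*3)*21 = 30*21 = 630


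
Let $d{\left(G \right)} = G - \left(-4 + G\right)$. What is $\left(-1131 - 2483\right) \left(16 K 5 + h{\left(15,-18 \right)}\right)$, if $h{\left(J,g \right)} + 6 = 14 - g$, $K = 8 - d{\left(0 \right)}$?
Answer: $-1250444$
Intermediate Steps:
$d{\left(G \right)} = 4$ ($d{\left(G \right)} = G - \left(-4 + G\right) = 4$)
$K = 4$ ($K = 8 - 4 = 4$)
$h{\left(J,g \right)} = 8 - g$ ($h{\left(J,g \right)} = -6 - \left(-14 + g\right) = 8 - g$)
$\left(-1131 - 2483\right) \left(16 K 5 + h{\left(15,-18 \right)}\right) = \left(-1131 - 2483\right) \left(16 \cdot 4 \cdot 5 + \left(8 - -18\right)\right) = - 3614 \left(64 \cdot 5 + \left(8 + 18\right)\right) = - 3614 \left(320 + 26\right) = \left(-3614\right) 346 = -1250444$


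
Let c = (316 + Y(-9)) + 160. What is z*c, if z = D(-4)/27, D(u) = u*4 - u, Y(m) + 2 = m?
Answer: -620/3 ≈ -206.67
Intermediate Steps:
Y(m) = -2 + m
D(u) = 3*u (D(u) = 4*u - u = 3*u)
c = 465 (c = (316 + (-2 - 9)) + 160 = (316 - 11) + 160 = 305 + 160 = 465)
z = -4/9 (z = (3*(-4))/27 = -12*1/27 = -4/9 ≈ -0.44444)
z*c = -4/9*465 = -620/3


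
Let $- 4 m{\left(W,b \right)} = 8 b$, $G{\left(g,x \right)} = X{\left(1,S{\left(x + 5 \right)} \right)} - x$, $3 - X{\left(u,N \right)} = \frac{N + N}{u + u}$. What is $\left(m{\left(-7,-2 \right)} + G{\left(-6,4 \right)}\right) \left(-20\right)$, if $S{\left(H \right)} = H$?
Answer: $120$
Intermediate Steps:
$X{\left(u,N \right)} = 3 - \frac{N}{u}$ ($X{\left(u,N \right)} = 3 - \frac{N + N}{u + u} = 3 - \frac{2 N}{2 u} = 3 - 2 N \frac{1}{2 u} = 3 - \frac{N}{u}$)
$G{\left(g,x \right)} = -2 - 2 x$ ($G{\left(g,x \right)} = \left(3 - \frac{x + 5}{1}\right) - x = \left(3 - \left(5 + x\right) 1\right) - x = \left(3 - \left(5 + x\right)\right) - x = \left(-2 - x\right) - x = -2 - 2 x$)
$m{\left(W,b \right)} = - 2 b$ ($m{\left(W,b \right)} = - \frac{8 b}{4} = - 2 b$)
$\left(m{\left(-7,-2 \right)} + G{\left(-6,4 \right)}\right) \left(-20\right) = \left(\left(-2\right) \left(-2\right) - 10\right) \left(-20\right) = \left(4 - 10\right) \left(-20\right) = \left(-6\right) \left(-20\right) = 120$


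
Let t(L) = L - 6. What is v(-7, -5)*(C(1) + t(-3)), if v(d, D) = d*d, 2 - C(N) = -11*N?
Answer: 196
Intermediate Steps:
C(N) = 2 + 11*N (C(N) = 2 - (-11)*N = 2 + 11*N)
v(d, D) = d²
t(L) = -6 + L
v(-7, -5)*(C(1) + t(-3)) = (-7)²*((2 + 11*1) + (-6 - 3)) = 49*((2 + 11) - 9) = 49*(13 - 9) = 49*4 = 196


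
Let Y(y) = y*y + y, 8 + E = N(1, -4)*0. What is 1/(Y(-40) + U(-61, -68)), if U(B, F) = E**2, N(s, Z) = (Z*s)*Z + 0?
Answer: 1/1624 ≈ 0.00061576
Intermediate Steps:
N(s, Z) = s*Z**2 (N(s, Z) = s*Z**2 + 0 = s*Z**2)
E = -8 (E = -8 + (1*(-4)**2)*0 = -8 + (1*16)*0 = -8 + 16*0 = -8 + 0 = -8)
Y(y) = y + y**2 (Y(y) = y**2 + y = y + y**2)
U(B, F) = 64 (U(B, F) = (-8)**2 = 64)
1/(Y(-40) + U(-61, -68)) = 1/(-40*(1 - 40) + 64) = 1/(-40*(-39) + 64) = 1/(1560 + 64) = 1/1624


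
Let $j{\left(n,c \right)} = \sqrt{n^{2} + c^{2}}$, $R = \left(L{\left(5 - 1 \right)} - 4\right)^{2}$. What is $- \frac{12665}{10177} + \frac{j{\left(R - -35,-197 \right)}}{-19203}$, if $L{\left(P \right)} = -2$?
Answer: $- \frac{12665}{10177} - \frac{5 \sqrt{1754}}{19203} \approx -1.2554$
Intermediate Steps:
$R = 36$ ($R = \left(-2 - 4\right)^{2} = \left(-6\right)^{2} = 36$)
$j{\left(n,c \right)} = \sqrt{c^{2} + n^{2}}$
$- \frac{12665}{10177} + \frac{j{\left(R - -35,-197 \right)}}{-19203} = - \frac{12665}{10177} + \frac{\sqrt{\left(-197\right)^{2} + \left(36 - -35\right)^{2}}}{-19203} = \left(-12665\right) \frac{1}{10177} + \sqrt{38809 + \left(36 + 35\right)^{2}} \left(- \frac{1}{19203}\right) = - \frac{12665}{10177} + \sqrt{38809 + 71^{2}} \left(- \frac{1}{19203}\right) = - \frac{12665}{10177} + \sqrt{38809 + 5041} \left(- \frac{1}{19203}\right) = - \frac{12665}{10177} + \sqrt{43850} \left(- \frac{1}{19203}\right) = - \frac{12665}{10177} + 5 \sqrt{1754} \left(- \frac{1}{19203}\right) = - \frac{12665}{10177} - \frac{5 \sqrt{1754}}{19203}$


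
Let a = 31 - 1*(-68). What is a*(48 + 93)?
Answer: 13959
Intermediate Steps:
a = 99 (a = 31 + 68 = 99)
a*(48 + 93) = 99*(48 + 93) = 99*141 = 13959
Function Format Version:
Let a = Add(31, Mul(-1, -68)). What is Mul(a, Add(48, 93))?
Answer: 13959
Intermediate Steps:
a = 99 (a = Add(31, 68) = 99)
Mul(a, Add(48, 93)) = Mul(99, Add(48, 93)) = Mul(99, 141) = 13959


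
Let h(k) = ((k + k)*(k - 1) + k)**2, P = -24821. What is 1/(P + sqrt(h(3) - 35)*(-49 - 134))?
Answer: -24821/609719131 + 183*sqrt(190)/609719131 ≈ -3.6572e-5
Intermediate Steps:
h(k) = (k + 2*k*(-1 + k))**2 (h(k) = ((2*k)*(-1 + k) + k)**2 = (2*k*(-1 + k) + k)**2 = (k + 2*k*(-1 + k))**2)
1/(P + sqrt(h(3) - 35)*(-49 - 134)) = 1/(-24821 + sqrt(3**2*(-1 + 2*3)**2 - 35)*(-49 - 134)) = 1/(-24821 + sqrt(9*(-1 + 6)**2 - 35)*(-183)) = 1/(-24821 + sqrt(9*5**2 - 35)*(-183)) = 1/(-24821 + sqrt(9*25 - 35)*(-183)) = 1/(-24821 + sqrt(225 - 35)*(-183)) = 1/(-24821 + sqrt(190)*(-183)) = 1/(-24821 - 183*sqrt(190))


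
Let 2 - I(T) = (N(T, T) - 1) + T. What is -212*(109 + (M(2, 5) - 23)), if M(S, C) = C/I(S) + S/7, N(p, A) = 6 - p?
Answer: -376724/21 ≈ -17939.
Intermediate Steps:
I(T) = -3 (I(T) = 2 - (((6 - T) - 1) + T) = 2 - ((5 - T) + T) = 2 - 1*5 = 2 - 5 = -3)
M(S, C) = -C/3 + S/7 (M(S, C) = C/(-3) + S/7 = C*(-⅓) + S*(⅐) = -C/3 + S/7)
-212*(109 + (M(2, 5) - 23)) = -212*(109 + ((-⅓*5 + (⅐)*2) - 23)) = -212*(109 + ((-5/3 + 2/7) - 23)) = -212*(109 + (-29/21 - 23)) = -212*(109 - 512/21) = -212*1777/21 = -376724/21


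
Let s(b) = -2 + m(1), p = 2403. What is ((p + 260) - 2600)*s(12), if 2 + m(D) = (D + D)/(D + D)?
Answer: -189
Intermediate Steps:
m(D) = -1 (m(D) = -2 + (D + D)/(D + D) = -2 + (2*D)/((2*D)) = -2 + (2*D)*(1/(2*D)) = -2 + 1 = -1)
s(b) = -3 (s(b) = -2 - 1 = -3)
((p + 260) - 2600)*s(12) = ((2403 + 260) - 2600)*(-3) = (2663 - 2600)*(-3) = 63*(-3) = -189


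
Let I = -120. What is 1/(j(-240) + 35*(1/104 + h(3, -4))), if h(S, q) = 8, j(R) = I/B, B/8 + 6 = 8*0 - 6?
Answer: 104/29285 ≈ 0.0035513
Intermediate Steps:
B = -96 (B = -48 + 8*(8*0 - 6) = -48 + 8*(0 - 6) = -48 + 8*(-6) = -48 - 48 = -96)
j(R) = 5/4 (j(R) = -120/(-96) = -120*(-1/96) = 5/4)
1/(j(-240) + 35*(1/104 + h(3, -4))) = 1/(5/4 + 35*(1/104 + 8)) = 1/(5/4 + 35*(833/104)) = 1/(5/4 + 29155/104) = 1/(29285/104) = 104/29285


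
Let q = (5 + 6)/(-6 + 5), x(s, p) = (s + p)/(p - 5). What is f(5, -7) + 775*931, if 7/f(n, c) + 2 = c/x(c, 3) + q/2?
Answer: 7936768/11 ≈ 7.2152e+5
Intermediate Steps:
x(s, p) = (p + s)/(-5 + p)
q = -11 (q = 11/(-1) = 11*(-1) = -11)
f(n, c) = 7/(-15/2 + c/(-3/2 - c/2)) (f(n, c) = 7/(-2 + (c/(((3 + c)/(-5 + 3))) - 11/2)) = 7/(-2 + (c/(((3 + c)/(-2))) - 11*1/2)) = 7/(-2 + (c/((-(3 + c)/2)) - 11/2)) = 7/(-2 + (c/(-3/2 - c/2) - 11/2)) = 7/(-2 + (-11/2 + c/(-3/2 - c/2))) = 7/(-15/2 + c/(-3/2 - c/2)))
f(5, -7) + 775*931 = 14*(-3 - 1*(-7))/(45 + 19*(-7)) + 775*931 = 14*(-3 + 7)/(45 - 133) + 721525 = 14*4/(-88) + 721525 = 14*(-1/88)*4 + 721525 = -7/11 + 721525 = 7936768/11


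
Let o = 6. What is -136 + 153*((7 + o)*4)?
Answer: 7820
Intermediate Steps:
-136 + 153*((7 + o)*4) = -136 + 153*((7 + 6)*4) = -136 + 153*(13*4) = -136 + 153*52 = -136 + 7956 = 7820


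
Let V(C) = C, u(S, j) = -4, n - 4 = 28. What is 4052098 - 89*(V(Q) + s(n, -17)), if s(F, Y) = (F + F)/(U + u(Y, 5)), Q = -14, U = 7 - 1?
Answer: 4050496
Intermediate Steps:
n = 32 (n = 4 + 28 = 32)
U = 6
s(F, Y) = F (s(F, Y) = (F + F)/(6 - 4) = (2*F)/2 = (2*F)*(½) = F)
4052098 - 89*(V(Q) + s(n, -17)) = 4052098 - 89*(-14 + 32) = 4052098 - 89*18 = 4052098 - 1602 = 4050496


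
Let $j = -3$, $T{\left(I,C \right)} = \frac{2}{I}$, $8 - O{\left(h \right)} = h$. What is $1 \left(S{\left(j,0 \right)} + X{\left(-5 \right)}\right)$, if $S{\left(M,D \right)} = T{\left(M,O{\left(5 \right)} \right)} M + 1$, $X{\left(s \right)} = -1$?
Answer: $2$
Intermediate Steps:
$O{\left(h \right)} = 8 - h$
$S{\left(M,D \right)} = 3$ ($S{\left(M,D \right)} = \frac{2}{M} M + 1 = 2 + 1 = 3$)
$1 \left(S{\left(j,0 \right)} + X{\left(-5 \right)}\right) = 1 \left(3 - 1\right) = 1 \cdot 2 = 2$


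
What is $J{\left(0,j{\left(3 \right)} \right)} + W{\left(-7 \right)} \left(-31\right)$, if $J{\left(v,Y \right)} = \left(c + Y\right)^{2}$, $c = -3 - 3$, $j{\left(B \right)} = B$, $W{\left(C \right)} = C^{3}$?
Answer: $10642$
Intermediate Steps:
$c = -6$
$J{\left(v,Y \right)} = \left(-6 + Y\right)^{2}$
$J{\left(0,j{\left(3 \right)} \right)} + W{\left(-7 \right)} \left(-31\right) = \left(-6 + 3\right)^{2} + \left(-7\right)^{3} \left(-31\right) = \left(-3\right)^{2} - -10633 = 9 + 10633 = 10642$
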